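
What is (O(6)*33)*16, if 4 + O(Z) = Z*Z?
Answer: 16896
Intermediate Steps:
O(Z) = -4 + Z² (O(Z) = -4 + Z*Z = -4 + Z²)
(O(6)*33)*16 = ((-4 + 6²)*33)*16 = ((-4 + 36)*33)*16 = (32*33)*16 = 1056*16 = 16896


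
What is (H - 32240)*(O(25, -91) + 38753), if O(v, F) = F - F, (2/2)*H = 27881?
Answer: -168924327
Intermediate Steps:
H = 27881
O(v, F) = 0
(H - 32240)*(O(25, -91) + 38753) = (27881 - 32240)*(0 + 38753) = -4359*38753 = -168924327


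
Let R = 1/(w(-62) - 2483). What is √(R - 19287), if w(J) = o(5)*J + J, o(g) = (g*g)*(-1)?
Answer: I*√19094613170/995 ≈ 138.88*I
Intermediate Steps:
o(g) = -g² (o(g) = g²*(-1) = -g²)
w(J) = -24*J (w(J) = (-1*5²)*J + J = (-1*25)*J + J = -25*J + J = -24*J)
R = -1/995 (R = 1/(-24*(-62) - 2483) = 1/(1488 - 2483) = 1/(-995) = -1/995 ≈ -0.0010050)
√(R - 19287) = √(-1/995 - 19287) = √(-19190566/995) = I*√19094613170/995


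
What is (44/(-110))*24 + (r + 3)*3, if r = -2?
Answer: -33/5 ≈ -6.6000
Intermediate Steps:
(44/(-110))*24 + (r + 3)*3 = (44/(-110))*24 + (-2 + 3)*3 = (44*(-1/110))*24 + 1*3 = -⅖*24 + 3 = -48/5 + 3 = -33/5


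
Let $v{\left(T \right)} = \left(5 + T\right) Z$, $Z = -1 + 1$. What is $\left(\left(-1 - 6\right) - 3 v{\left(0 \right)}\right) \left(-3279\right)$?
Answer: $22953$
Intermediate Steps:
$Z = 0$
$v{\left(T \right)} = 0$ ($v{\left(T \right)} = \left(5 + T\right) 0 = 0$)
$\left(\left(-1 - 6\right) - 3 v{\left(0 \right)}\right) \left(-3279\right) = \left(\left(-1 - 6\right) - 0\right) \left(-3279\right) = \left(\left(-1 - 6\right) + 0\right) \left(-3279\right) = \left(-7 + 0\right) \left(-3279\right) = \left(-7\right) \left(-3279\right) = 22953$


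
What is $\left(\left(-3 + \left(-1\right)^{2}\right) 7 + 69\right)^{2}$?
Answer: $3025$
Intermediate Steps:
$\left(\left(-3 + \left(-1\right)^{2}\right) 7 + 69\right)^{2} = \left(\left(-3 + 1\right) 7 + 69\right)^{2} = \left(\left(-2\right) 7 + 69\right)^{2} = \left(-14 + 69\right)^{2} = 55^{2} = 3025$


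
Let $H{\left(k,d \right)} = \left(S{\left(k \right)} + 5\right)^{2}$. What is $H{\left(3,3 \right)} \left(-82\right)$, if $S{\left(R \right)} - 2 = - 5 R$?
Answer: $-5248$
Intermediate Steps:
$S{\left(R \right)} = 2 - 5 R$
$H{\left(k,d \right)} = \left(7 - 5 k\right)^{2}$ ($H{\left(k,d \right)} = \left(\left(2 - 5 k\right) + 5\right)^{2} = \left(7 - 5 k\right)^{2}$)
$H{\left(3,3 \right)} \left(-82\right) = \left(-7 + 5 \cdot 3\right)^{2} \left(-82\right) = \left(-7 + 15\right)^{2} \left(-82\right) = 8^{2} \left(-82\right) = 64 \left(-82\right) = -5248$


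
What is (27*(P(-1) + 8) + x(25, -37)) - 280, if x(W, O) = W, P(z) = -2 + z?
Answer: -120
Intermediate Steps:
(27*(P(-1) + 8) + x(25, -37)) - 280 = (27*((-2 - 1) + 8) + 25) - 280 = (27*(-3 + 8) + 25) - 280 = (27*5 + 25) - 280 = (135 + 25) - 280 = 160 - 280 = -120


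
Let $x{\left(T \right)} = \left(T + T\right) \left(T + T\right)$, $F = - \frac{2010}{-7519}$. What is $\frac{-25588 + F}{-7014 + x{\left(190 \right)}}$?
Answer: $- \frac{96197081}{516502667} \approx -0.18625$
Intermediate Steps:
$F = \frac{2010}{7519}$ ($F = \left(-2010\right) \left(- \frac{1}{7519}\right) = \frac{2010}{7519} \approx 0.26732$)
$x{\left(T \right)} = 4 T^{2}$ ($x{\left(T \right)} = 2 T 2 T = 4 T^{2}$)
$\frac{-25588 + F}{-7014 + x{\left(190 \right)}} = \frac{-25588 + \frac{2010}{7519}}{-7014 + 4 \cdot 190^{2}} = - \frac{192394162}{7519 \left(-7014 + 4 \cdot 36100\right)} = - \frac{192394162}{7519 \left(-7014 + 144400\right)} = - \frac{192394162}{7519 \cdot 137386} = \left(- \frac{192394162}{7519}\right) \frac{1}{137386} = - \frac{96197081}{516502667}$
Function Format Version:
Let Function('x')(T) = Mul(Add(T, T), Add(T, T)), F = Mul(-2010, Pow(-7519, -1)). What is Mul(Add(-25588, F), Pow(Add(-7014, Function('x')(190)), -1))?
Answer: Rational(-96197081, 516502667) ≈ -0.18625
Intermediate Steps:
F = Rational(2010, 7519) (F = Mul(-2010, Rational(-1, 7519)) = Rational(2010, 7519) ≈ 0.26732)
Function('x')(T) = Mul(4, Pow(T, 2)) (Function('x')(T) = Mul(Mul(2, T), Mul(2, T)) = Mul(4, Pow(T, 2)))
Mul(Add(-25588, F), Pow(Add(-7014, Function('x')(190)), -1)) = Mul(Add(-25588, Rational(2010, 7519)), Pow(Add(-7014, Mul(4, Pow(190, 2))), -1)) = Mul(Rational(-192394162, 7519), Pow(Add(-7014, Mul(4, 36100)), -1)) = Mul(Rational(-192394162, 7519), Pow(Add(-7014, 144400), -1)) = Mul(Rational(-192394162, 7519), Pow(137386, -1)) = Mul(Rational(-192394162, 7519), Rational(1, 137386)) = Rational(-96197081, 516502667)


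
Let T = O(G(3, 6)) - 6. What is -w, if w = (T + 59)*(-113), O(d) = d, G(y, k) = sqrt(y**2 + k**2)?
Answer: 5989 + 339*sqrt(5) ≈ 6747.0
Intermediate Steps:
G(y, k) = sqrt(k**2 + y**2)
T = -6 + 3*sqrt(5) (T = sqrt(6**2 + 3**2) - 6 = sqrt(36 + 9) - 6 = sqrt(45) - 6 = 3*sqrt(5) - 6 = -6 + 3*sqrt(5) ≈ 0.70820)
w = -5989 - 339*sqrt(5) (w = ((-6 + 3*sqrt(5)) + 59)*(-113) = (53 + 3*sqrt(5))*(-113) = -5989 - 339*sqrt(5) ≈ -6747.0)
-w = -(-5989 - 339*sqrt(5)) = 5989 + 339*sqrt(5)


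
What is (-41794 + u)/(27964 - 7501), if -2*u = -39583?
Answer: -44005/40926 ≈ -1.0752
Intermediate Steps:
u = 39583/2 (u = -½*(-39583) = 39583/2 ≈ 19792.)
(-41794 + u)/(27964 - 7501) = (-41794 + 39583/2)/(27964 - 7501) = -44005/2/20463 = -44005/2*1/20463 = -44005/40926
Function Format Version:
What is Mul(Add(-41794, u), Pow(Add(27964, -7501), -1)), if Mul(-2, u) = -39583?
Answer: Rational(-44005, 40926) ≈ -1.0752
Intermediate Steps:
u = Rational(39583, 2) (u = Mul(Rational(-1, 2), -39583) = Rational(39583, 2) ≈ 19792.)
Mul(Add(-41794, u), Pow(Add(27964, -7501), -1)) = Mul(Add(-41794, Rational(39583, 2)), Pow(Add(27964, -7501), -1)) = Mul(Rational(-44005, 2), Pow(20463, -1)) = Mul(Rational(-44005, 2), Rational(1, 20463)) = Rational(-44005, 40926)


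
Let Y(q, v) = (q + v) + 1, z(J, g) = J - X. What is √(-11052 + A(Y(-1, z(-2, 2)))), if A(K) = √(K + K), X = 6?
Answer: 2*√(-2763 + I) ≈ 0.019024 + 105.13*I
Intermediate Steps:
z(J, g) = -6 + J (z(J, g) = J - 1*6 = J - 6 = -6 + J)
Y(q, v) = 1 + q + v
A(K) = √2*√K (A(K) = √(2*K) = √2*√K)
√(-11052 + A(Y(-1, z(-2, 2)))) = √(-11052 + √2*√(1 - 1 + (-6 - 2))) = √(-11052 + √2*√(1 - 1 - 8)) = √(-11052 + √2*√(-8)) = √(-11052 + √2*(2*I*√2)) = √(-11052 + 4*I)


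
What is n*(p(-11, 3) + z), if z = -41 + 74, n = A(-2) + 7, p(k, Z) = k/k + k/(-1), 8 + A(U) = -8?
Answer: -405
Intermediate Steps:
A(U) = -16 (A(U) = -8 - 8 = -16)
p(k, Z) = 1 - k (p(k, Z) = 1 + k*(-1) = 1 - k)
n = -9 (n = -16 + 7 = -9)
z = 33
n*(p(-11, 3) + z) = -9*((1 - 1*(-11)) + 33) = -9*((1 + 11) + 33) = -9*(12 + 33) = -9*45 = -405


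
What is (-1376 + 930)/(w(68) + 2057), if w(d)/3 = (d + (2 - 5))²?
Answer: -223/7366 ≈ -0.030274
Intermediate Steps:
w(d) = 3*(-3 + d)² (w(d) = 3*(d + (2 - 5))² = 3*(d - 3)² = 3*(-3 + d)²)
(-1376 + 930)/(w(68) + 2057) = (-1376 + 930)/(3*(-3 + 68)² + 2057) = -446/(3*65² + 2057) = -446/(3*4225 + 2057) = -446/(12675 + 2057) = -446/14732 = -446*1/14732 = -223/7366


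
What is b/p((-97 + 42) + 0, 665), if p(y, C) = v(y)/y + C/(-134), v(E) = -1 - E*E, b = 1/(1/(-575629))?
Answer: -4242385730/368909 ≈ -11500.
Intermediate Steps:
b = -575629 (b = 1/(-1/575629) = -575629)
v(E) = -1 - E²
p(y, C) = -C/134 + (-1 - y²)/y (p(y, C) = (-1 - y²)/y + C/(-134) = (-1 - y²)/y + C*(-1/134) = (-1 - y²)/y - C/134 = -C/134 + (-1 - y²)/y)
b/p((-97 + 42) + 0, 665) = -575629/(-((-97 + 42) + 0) - 1/((-97 + 42) + 0) - 1/134*665) = -575629/(-(-55 + 0) - 1/(-55 + 0) - 665/134) = -575629/(-1*(-55) - 1/(-55) - 665/134) = -575629/(55 - 1*(-1/55) - 665/134) = -575629/(55 + 1/55 - 665/134) = -575629/368909/7370 = -575629*7370/368909 = -4242385730/368909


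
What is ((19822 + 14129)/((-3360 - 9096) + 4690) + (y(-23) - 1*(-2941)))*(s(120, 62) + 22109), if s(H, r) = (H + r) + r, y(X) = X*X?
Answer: 601610184357/7766 ≈ 7.7467e+7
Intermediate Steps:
y(X) = X**2
s(H, r) = H + 2*r
((19822 + 14129)/((-3360 - 9096) + 4690) + (y(-23) - 1*(-2941)))*(s(120, 62) + 22109) = ((19822 + 14129)/((-3360 - 9096) + 4690) + ((-23)**2 - 1*(-2941)))*((120 + 2*62) + 22109) = (33951/(-12456 + 4690) + (529 + 2941))*((120 + 124) + 22109) = (33951/(-7766) + 3470)*(244 + 22109) = (33951*(-1/7766) + 3470)*22353 = (-33951/7766 + 3470)*22353 = (26914069/7766)*22353 = 601610184357/7766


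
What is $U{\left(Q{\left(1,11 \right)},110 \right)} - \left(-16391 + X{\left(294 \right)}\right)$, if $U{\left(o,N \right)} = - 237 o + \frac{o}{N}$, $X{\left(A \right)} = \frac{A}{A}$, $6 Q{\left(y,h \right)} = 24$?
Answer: $\frac{849312}{55} \approx 15442.0$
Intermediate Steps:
$Q{\left(y,h \right)} = 4$ ($Q{\left(y,h \right)} = \frac{1}{6} \cdot 24 = 4$)
$X{\left(A \right)} = 1$
$U{\left(Q{\left(1,11 \right)},110 \right)} - \left(-16391 + X{\left(294 \right)}\right) = \left(\left(-237\right) 4 + \frac{4}{110}\right) - \left(-16391 + 1\right) = \left(-948 + 4 \cdot \frac{1}{110}\right) - -16390 = \left(-948 + \frac{2}{55}\right) + 16390 = - \frac{52138}{55} + 16390 = \frac{849312}{55}$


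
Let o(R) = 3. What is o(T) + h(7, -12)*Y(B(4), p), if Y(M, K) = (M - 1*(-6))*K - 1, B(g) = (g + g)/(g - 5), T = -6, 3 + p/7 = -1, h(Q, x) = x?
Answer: -657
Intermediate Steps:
p = -28 (p = -21 + 7*(-1) = -21 - 7 = -28)
B(g) = 2*g/(-5 + g) (B(g) = (2*g)/(-5 + g) = 2*g/(-5 + g))
Y(M, K) = -1 + K*(6 + M) (Y(M, K) = (M + 6)*K - 1 = (6 + M)*K - 1 = K*(6 + M) - 1 = -1 + K*(6 + M))
o(T) + h(7, -12)*Y(B(4), p) = 3 - 12*(-1 + 6*(-28) - 56*4/(-5 + 4)) = 3 - 12*(-1 - 168 - 56*4/(-1)) = 3 - 12*(-1 - 168 - 56*4*(-1)) = 3 - 12*(-1 - 168 - 28*(-8)) = 3 - 12*(-1 - 168 + 224) = 3 - 12*55 = 3 - 660 = -657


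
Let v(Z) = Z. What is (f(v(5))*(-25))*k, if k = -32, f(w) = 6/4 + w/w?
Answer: 2000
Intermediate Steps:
f(w) = 5/2 (f(w) = 6*(¼) + 1 = 3/2 + 1 = 5/2)
(f(v(5))*(-25))*k = ((5/2)*(-25))*(-32) = -125/2*(-32) = 2000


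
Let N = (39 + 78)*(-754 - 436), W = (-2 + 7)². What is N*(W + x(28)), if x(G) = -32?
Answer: 974610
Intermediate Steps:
W = 25 (W = 5² = 25)
N = -139230 (N = 117*(-1190) = -139230)
N*(W + x(28)) = -139230*(25 - 32) = -139230*(-7) = 974610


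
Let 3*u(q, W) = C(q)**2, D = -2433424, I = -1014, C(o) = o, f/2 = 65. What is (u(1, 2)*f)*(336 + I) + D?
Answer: -2462804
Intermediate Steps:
f = 130 (f = 2*65 = 130)
u(q, W) = q**2/3
(u(1, 2)*f)*(336 + I) + D = (((1/3)*1**2)*130)*(336 - 1014) - 2433424 = (((1/3)*1)*130)*(-678) - 2433424 = ((1/3)*130)*(-678) - 2433424 = (130/3)*(-678) - 2433424 = -29380 - 2433424 = -2462804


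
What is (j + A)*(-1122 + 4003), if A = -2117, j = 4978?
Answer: 8242541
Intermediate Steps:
(j + A)*(-1122 + 4003) = (4978 - 2117)*(-1122 + 4003) = 2861*2881 = 8242541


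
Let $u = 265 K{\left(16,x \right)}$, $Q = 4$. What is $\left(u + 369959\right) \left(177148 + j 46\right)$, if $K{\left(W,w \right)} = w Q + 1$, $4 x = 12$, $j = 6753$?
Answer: $182141243544$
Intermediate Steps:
$x = 3$ ($x = \frac{1}{4} \cdot 12 = 3$)
$K{\left(W,w \right)} = 1 + 4 w$ ($K{\left(W,w \right)} = w 4 + 1 = 4 w + 1 = 1 + 4 w$)
$u = 3445$ ($u = 265 \left(1 + 4 \cdot 3\right) = 265 \left(1 + 12\right) = 265 \cdot 13 = 3445$)
$\left(u + 369959\right) \left(177148 + j 46\right) = \left(3445 + 369959\right) \left(177148 + 6753 \cdot 46\right) = 373404 \left(177148 + 310638\right) = 373404 \cdot 487786 = 182141243544$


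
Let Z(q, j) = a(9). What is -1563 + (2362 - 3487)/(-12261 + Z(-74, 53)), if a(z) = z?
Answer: -6382917/4084 ≈ -1562.9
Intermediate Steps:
Z(q, j) = 9
-1563 + (2362 - 3487)/(-12261 + Z(-74, 53)) = -1563 + (2362 - 3487)/(-12261 + 9) = -1563 - 1125/(-12252) = -1563 - 1125*(-1/12252) = -1563 + 375/4084 = -6382917/4084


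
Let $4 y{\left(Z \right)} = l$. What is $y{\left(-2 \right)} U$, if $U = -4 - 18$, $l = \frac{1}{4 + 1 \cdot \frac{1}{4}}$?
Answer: $- \frac{22}{17} \approx -1.2941$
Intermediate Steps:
$l = \frac{4}{17}$ ($l = \frac{1}{4 + 1 \cdot \frac{1}{4}} = \frac{1}{4 + \frac{1}{4}} = \frac{1}{\frac{17}{4}} = \frac{4}{17} \approx 0.23529$)
$y{\left(Z \right)} = \frac{1}{17}$ ($y{\left(Z \right)} = \frac{1}{4} \cdot \frac{4}{17} = \frac{1}{17}$)
$U = -22$ ($U = -4 - 18 = -22$)
$y{\left(-2 \right)} U = \frac{1}{17} \left(-22\right) = - \frac{22}{17}$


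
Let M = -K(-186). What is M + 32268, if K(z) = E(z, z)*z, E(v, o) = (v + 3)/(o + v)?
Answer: 64719/2 ≈ 32360.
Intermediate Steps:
E(v, o) = (3 + v)/(o + v)
K(z) = 3/2 + z/2 (K(z) = ((3 + z)/(z + z))*z = ((3 + z)/((2*z)))*z = ((1/(2*z))*(3 + z))*z = ((3 + z)/(2*z))*z = 3/2 + z/2)
M = 183/2 (M = -(3/2 + (½)*(-186)) = -(3/2 - 93) = -1*(-183/2) = 183/2 ≈ 91.500)
M + 32268 = 183/2 + 32268 = 64719/2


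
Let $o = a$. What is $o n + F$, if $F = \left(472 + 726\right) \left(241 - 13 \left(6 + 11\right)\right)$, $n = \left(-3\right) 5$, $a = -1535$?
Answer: $46985$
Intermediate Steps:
$n = -15$
$o = -1535$
$F = 23960$ ($F = 1198 \left(241 - 221\right) = 1198 \cdot 20 = 23960$)
$o n + F = \left(-1535\right) \left(-15\right) + 23960 = 23025 + 23960 = 46985$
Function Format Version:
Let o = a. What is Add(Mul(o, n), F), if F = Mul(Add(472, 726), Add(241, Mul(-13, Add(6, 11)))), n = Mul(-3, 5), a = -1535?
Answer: 46985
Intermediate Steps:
n = -15
o = -1535
F = 23960 (F = Mul(1198, Add(241, Mul(-13, 17))) = Mul(1198, Add(241, -221)) = Mul(1198, 20) = 23960)
Add(Mul(o, n), F) = Add(Mul(-1535, -15), 23960) = Add(23025, 23960) = 46985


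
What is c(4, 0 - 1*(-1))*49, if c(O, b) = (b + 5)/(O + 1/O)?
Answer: 1176/17 ≈ 69.177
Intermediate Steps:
c(O, b) = (5 + b)/(O + 1/O)
c(4, 0 - 1*(-1))*49 = (4*(5 + (0 - 1*(-1)))/(1 + 4²))*49 = (4*(5 + (0 + 1))/(1 + 16))*49 = (4*(5 + 1)/17)*49 = (4*(1/17)*6)*49 = (24/17)*49 = 1176/17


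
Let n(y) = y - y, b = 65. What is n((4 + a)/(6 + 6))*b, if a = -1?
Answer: 0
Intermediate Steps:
n(y) = 0
n((4 + a)/(6 + 6))*b = 0*65 = 0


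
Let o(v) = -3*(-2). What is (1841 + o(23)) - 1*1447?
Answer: 400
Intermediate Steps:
o(v) = 6
(1841 + o(23)) - 1*1447 = (1841 + 6) - 1*1447 = 1847 - 1447 = 400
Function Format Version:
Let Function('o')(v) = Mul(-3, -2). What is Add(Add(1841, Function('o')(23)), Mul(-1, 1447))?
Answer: 400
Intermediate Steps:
Function('o')(v) = 6
Add(Add(1841, Function('o')(23)), Mul(-1, 1447)) = Add(Add(1841, 6), Mul(-1, 1447)) = Add(1847, -1447) = 400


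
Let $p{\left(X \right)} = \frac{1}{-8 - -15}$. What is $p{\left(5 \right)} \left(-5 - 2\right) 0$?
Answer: $0$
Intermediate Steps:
$p{\left(X \right)} = \frac{1}{7}$ ($p{\left(X \right)} = \frac{1}{-8 + 15} = \frac{1}{7}$)
$p{\left(5 \right)} \left(-5 - 2\right) 0 = \frac{\left(-5 - 2\right) 0}{7} = \frac{\left(-7\right) 0}{7} = \frac{1}{7} \cdot 0 = 0$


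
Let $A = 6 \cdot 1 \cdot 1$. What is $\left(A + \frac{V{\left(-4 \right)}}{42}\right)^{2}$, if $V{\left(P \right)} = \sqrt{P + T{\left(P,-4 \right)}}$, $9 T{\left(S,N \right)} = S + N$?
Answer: $\frac{\left(378 + i \sqrt{11}\right)^{2}}{3969} \approx 35.997 + 0.63174 i$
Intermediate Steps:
$T{\left(S,N \right)} = \frac{N}{9} + \frac{S}{9}$ ($T{\left(S,N \right)} = \frac{S + N}{9} = \frac{N + S}{9} = \frac{N}{9} + \frac{S}{9}$)
$V{\left(P \right)} = \sqrt{- \frac{4}{9} + \frac{10 P}{9}}$ ($V{\left(P \right)} = \sqrt{P + \left(\frac{1}{9} \left(-4\right) + \frac{P}{9}\right)} = \sqrt{P + \left(- \frac{4}{9} + \frac{P}{9}\right)} = \sqrt{- \frac{4}{9} + \frac{10 P}{9}}$)
$A = 6$ ($A = 6 \cdot 1 = 6$)
$\left(A + \frac{V{\left(-4 \right)}}{42}\right)^{2} = \left(6 + \frac{\frac{1}{3} \sqrt{-4 + 10 \left(-4\right)}}{42}\right)^{2} = \left(6 + \frac{\sqrt{-4 - 40}}{3} \cdot \frac{1}{42}\right)^{2} = \left(6 + \frac{\sqrt{-44}}{3} \cdot \frac{1}{42}\right)^{2} = \left(6 + \frac{2 i \sqrt{11}}{3} \cdot \frac{1}{42}\right)^{2} = \left(6 + \frac{i \sqrt{11}}{63}\right)^{2}$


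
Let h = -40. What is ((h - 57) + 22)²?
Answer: 5625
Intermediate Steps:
((h - 57) + 22)² = ((-40 - 57) + 22)² = (-97 + 22)² = (-75)² = 5625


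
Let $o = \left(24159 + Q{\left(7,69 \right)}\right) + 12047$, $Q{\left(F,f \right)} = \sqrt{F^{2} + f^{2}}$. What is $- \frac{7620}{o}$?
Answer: $- \frac{45981620}{218478271} + \frac{1270 \sqrt{4810}}{218478271} \approx -0.21006$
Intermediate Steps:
$o = 36206 + \sqrt{4810}$ ($o = \left(24159 + \sqrt{7^{2} + 69^{2}}\right) + 12047 = \left(24159 + \sqrt{49 + 4761}\right) + 12047 = \left(24159 + \sqrt{4810}\right) + 12047 = 36206 + \sqrt{4810} \approx 36275.0$)
$- \frac{7620}{o} = - \frac{7620}{36206 + \sqrt{4810}}$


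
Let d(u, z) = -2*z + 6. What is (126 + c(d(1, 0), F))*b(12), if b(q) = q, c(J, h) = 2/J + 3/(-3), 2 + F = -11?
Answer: 1504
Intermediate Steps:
d(u, z) = 6 - 2*z
F = -13 (F = -2 - 11 = -13)
c(J, h) = -1 + 2/J (c(J, h) = 2/J + 3*(-⅓) = 2/J - 1 = -1 + 2/J)
(126 + c(d(1, 0), F))*b(12) = (126 + (2 - (6 - 2*0))/(6 - 2*0))*12 = (126 + (2 - (6 + 0))/(6 + 0))*12 = (126 + (2 - 1*6)/6)*12 = (126 + (2 - 6)/6)*12 = (126 + (⅙)*(-4))*12 = (126 - ⅔)*12 = (376/3)*12 = 1504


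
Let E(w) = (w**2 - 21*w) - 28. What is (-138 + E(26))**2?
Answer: 1296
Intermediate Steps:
E(w) = -28 + w**2 - 21*w
(-138 + E(26))**2 = (-138 + (-28 + 26**2 - 21*26))**2 = (-138 + (-28 + 676 - 546))**2 = (-138 + 102)**2 = (-36)**2 = 1296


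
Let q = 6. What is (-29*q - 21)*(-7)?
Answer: 1365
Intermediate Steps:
(-29*q - 21)*(-7) = (-29*6 - 21)*(-7) = (-174 - 21)*(-7) = -195*(-7) = 1365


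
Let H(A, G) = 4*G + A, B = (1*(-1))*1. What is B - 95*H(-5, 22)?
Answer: -7886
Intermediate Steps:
B = -1 (B = -1*1 = -1)
H(A, G) = A + 4*G
B - 95*H(-5, 22) = -1 - 95*(-5 + 4*22) = -1 - 95*(-5 + 88) = -1 - 95*83 = -1 - 7885 = -7886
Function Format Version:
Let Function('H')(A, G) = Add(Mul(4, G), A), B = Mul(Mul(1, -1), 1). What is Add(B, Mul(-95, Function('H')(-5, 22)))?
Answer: -7886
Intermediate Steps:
B = -1 (B = Mul(-1, 1) = -1)
Function('H')(A, G) = Add(A, Mul(4, G))
Add(B, Mul(-95, Function('H')(-5, 22))) = Add(-1, Mul(-95, Add(-5, Mul(4, 22)))) = Add(-1, Mul(-95, Add(-5, 88))) = Add(-1, Mul(-95, 83)) = Add(-1, -7885) = -7886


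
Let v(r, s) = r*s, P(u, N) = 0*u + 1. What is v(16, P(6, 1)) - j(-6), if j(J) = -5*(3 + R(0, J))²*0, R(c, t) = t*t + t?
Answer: 16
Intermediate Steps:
P(u, N) = 1 (P(u, N) = 0 + 1 = 1)
R(c, t) = t + t² (R(c, t) = t² + t = t + t²)
j(J) = 0 (j(J) = -5*(3 + J*(1 + J))²*0 = 0)
v(16, P(6, 1)) - j(-6) = 16*1 - 1*0 = 16 + 0 = 16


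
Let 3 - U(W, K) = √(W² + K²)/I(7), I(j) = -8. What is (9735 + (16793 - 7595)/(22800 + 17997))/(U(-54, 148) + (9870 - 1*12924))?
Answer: -718079731344/225035362021 - 176519108*√6205/675106086063 ≈ -3.2116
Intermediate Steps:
U(W, K) = 3 + √(K² + W²)/8 (U(W, K) = 3 - √(W² + K²)/(-8) = 3 - √(K² + W²)*(-1)/8 = 3 - (-1)*√(K² + W²)/8 = 3 + √(K² + W²)/8)
(9735 + (16793 - 7595)/(22800 + 17997))/(U(-54, 148) + (9870 - 1*12924)) = (9735 + (16793 - 7595)/(22800 + 17997))/((3 + √(148² + (-54)²)/8) + (9870 - 1*12924)) = (9735 + 9198/40797)/((3 + √(21904 + 2916)/8) + (9870 - 12924)) = (9735 + 9198*(1/40797))/((3 + √24820/8) - 3054) = (9735 + 1022/4533)/((3 + (2*√6205)/8) - 3054) = 44129777/(4533*((3 + √6205/4) - 3054)) = 44129777/(4533*(-3051 + √6205/4))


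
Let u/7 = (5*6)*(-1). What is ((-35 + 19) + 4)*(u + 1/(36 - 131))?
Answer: 239412/95 ≈ 2520.1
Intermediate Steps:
u = -210 (u = 7*((5*6)*(-1)) = 7*(30*(-1)) = 7*(-30) = -210)
((-35 + 19) + 4)*(u + 1/(36 - 131)) = ((-35 + 19) + 4)*(-210 + 1/(36 - 131)) = (-16 + 4)*(-210 + 1/(-95)) = -12*(-210 - 1/95) = -12*(-19951/95) = 239412/95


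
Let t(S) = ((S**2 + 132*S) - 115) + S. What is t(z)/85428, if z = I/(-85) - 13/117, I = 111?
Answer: -176417399/49994601300 ≈ -0.0035287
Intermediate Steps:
z = -1084/765 (z = 111/(-85) - 13/117 = 111*(-1/85) - 13*1/117 = -111/85 - 1/9 = -1084/765 ≈ -1.4170)
t(S) = -115 + S**2 + 133*S (t(S) = (-115 + S**2 + 132*S) + S = -115 + S**2 + 133*S)
t(z)/85428 = (-115 + (-1084/765)**2 + 133*(-1084/765))/85428 = (-115 + 1175056/585225 - 144172/765)*(1/85428) = -176417399/585225*1/85428 = -176417399/49994601300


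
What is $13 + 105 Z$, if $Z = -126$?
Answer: $-13217$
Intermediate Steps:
$13 + 105 Z = 13 + 105 \left(-126\right) = 13 - 13230 = -13217$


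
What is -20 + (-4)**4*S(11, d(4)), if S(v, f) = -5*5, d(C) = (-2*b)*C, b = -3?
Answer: -6420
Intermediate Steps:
d(C) = 6*C (d(C) = (-2*(-3))*C = 6*C)
S(v, f) = -25
-20 + (-4)**4*S(11, d(4)) = -20 + (-4)**4*(-25) = -20 + 256*(-25) = -20 - 6400 = -6420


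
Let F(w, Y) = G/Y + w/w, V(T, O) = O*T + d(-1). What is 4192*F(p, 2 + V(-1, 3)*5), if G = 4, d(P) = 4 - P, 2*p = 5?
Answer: 16768/3 ≈ 5589.3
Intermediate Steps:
p = 5/2 (p = (½)*5 = 5/2 ≈ 2.5000)
V(T, O) = 5 + O*T (V(T, O) = O*T + (4 - 1*(-1)) = O*T + (4 + 1) = O*T + 5 = 5 + O*T)
F(w, Y) = 1 + 4/Y (F(w, Y) = 4/Y + w/w = 4/Y + 1 = 1 + 4/Y)
4192*F(p, 2 + V(-1, 3)*5) = 4192*((4 + (2 + (5 + 3*(-1))*5))/(2 + (5 + 3*(-1))*5)) = 4192*((4 + (2 + (5 - 3)*5))/(2 + (5 - 3)*5)) = 4192*((4 + (2 + 2*5))/(2 + 2*5)) = 4192*((4 + (2 + 10))/(2 + 10)) = 4192*((4 + 12)/12) = 4192*((1/12)*16) = 4192*(4/3) = 16768/3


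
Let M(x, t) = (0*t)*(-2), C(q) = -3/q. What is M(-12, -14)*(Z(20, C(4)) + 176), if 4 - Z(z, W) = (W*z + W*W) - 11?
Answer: 0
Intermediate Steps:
M(x, t) = 0 (M(x, t) = 0*(-2) = 0)
Z(z, W) = 15 - W² - W*z (Z(z, W) = 4 - ((W*z + W*W) - 11) = 4 - ((W*z + W²) - 11) = 4 - ((W² + W*z) - 11) = 4 - (-11 + W² + W*z) = 4 + (11 - W² - W*z) = 15 - W² - W*z)
M(-12, -14)*(Z(20, C(4)) + 176) = 0*((15 - (-3/4)² - 1*(-3/4)*20) + 176) = 0*((15 - (-3*¼)² - 1*(-3*¼)*20) + 176) = 0*((15 - (-¾)² - 1*(-¾)*20) + 176) = 0*((15 - 1*9/16 + 15) + 176) = 0*((15 - 9/16 + 15) + 176) = 0*(471/16 + 176) = 0*(3287/16) = 0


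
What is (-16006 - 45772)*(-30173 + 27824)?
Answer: 145116522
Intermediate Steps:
(-16006 - 45772)*(-30173 + 27824) = -61778*(-2349) = 145116522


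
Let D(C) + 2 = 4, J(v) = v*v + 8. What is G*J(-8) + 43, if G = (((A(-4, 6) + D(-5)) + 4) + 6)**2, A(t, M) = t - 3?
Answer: 1843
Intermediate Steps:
A(t, M) = -3 + t
J(v) = 8 + v**2 (J(v) = v**2 + 8 = 8 + v**2)
D(C) = 2 (D(C) = -2 + 4 = 2)
G = 25 (G = ((((-3 - 4) + 2) + 4) + 6)**2 = (((-7 + 2) + 4) + 6)**2 = ((-5 + 4) + 6)**2 = (-1 + 6)**2 = 5**2 = 25)
G*J(-8) + 43 = 25*(8 + (-8)**2) + 43 = 25*(8 + 64) + 43 = 25*72 + 43 = 1800 + 43 = 1843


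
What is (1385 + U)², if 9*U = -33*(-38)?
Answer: 20912329/9 ≈ 2.3236e+6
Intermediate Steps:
U = 418/3 (U = (-33*(-38))/9 = (⅑)*1254 = 418/3 ≈ 139.33)
(1385 + U)² = (1385 + 418/3)² = (4573/3)² = 20912329/9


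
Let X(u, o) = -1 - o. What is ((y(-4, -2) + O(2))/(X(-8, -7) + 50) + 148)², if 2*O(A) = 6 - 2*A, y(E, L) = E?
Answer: 68641225/3136 ≈ 21888.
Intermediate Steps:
O(A) = 3 - A (O(A) = (6 - 2*A)/2 = 3 - A)
((y(-4, -2) + O(2))/(X(-8, -7) + 50) + 148)² = ((-4 + (3 - 1*2))/((-1 - 1*(-7)) + 50) + 148)² = ((-4 + (3 - 2))/((-1 + 7) + 50) + 148)² = ((-4 + 1)/(6 + 50) + 148)² = (-3/56 + 148)² = (8285/56)² = 68641225/3136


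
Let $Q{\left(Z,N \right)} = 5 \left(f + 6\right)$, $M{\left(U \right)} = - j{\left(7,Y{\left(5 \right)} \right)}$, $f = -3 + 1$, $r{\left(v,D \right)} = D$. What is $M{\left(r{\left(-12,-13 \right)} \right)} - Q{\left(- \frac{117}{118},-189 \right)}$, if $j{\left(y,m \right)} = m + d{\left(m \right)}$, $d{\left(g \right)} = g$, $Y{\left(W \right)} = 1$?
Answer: $-22$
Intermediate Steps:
$j{\left(y,m \right)} = 2 m$ ($j{\left(y,m \right)} = m + m = 2 m$)
$f = -2$
$M{\left(U \right)} = -2$ ($M{\left(U \right)} = - 2 \cdot 1 = \left(-1\right) 2 = -2$)
$Q{\left(Z,N \right)} = 20$ ($Q{\left(Z,N \right)} = 5 \left(-2 + 6\right) = 5 \cdot 4 = 20$)
$M{\left(r{\left(-12,-13 \right)} \right)} - Q{\left(- \frac{117}{118},-189 \right)} = -2 - 20 = -22$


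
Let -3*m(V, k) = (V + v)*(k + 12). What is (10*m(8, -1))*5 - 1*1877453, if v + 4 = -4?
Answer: -1877453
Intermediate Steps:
v = -8 (v = -4 - 4 = -8)
m(V, k) = -(-8 + V)*(12 + k)/3 (m(V, k) = -(V - 8)*(k + 12)/3 = -(-8 + V)*(12 + k)/3)
(10*m(8, -1))*5 - 1*1877453 = (10*(32 - 4*8 + (8/3)*(-1) - 1/3*8*(-1)))*5 - 1*1877453 = (10*(32 - 32 - 8/3 + 8/3))*5 - 1877453 = (10*0)*5 - 1877453 = 0*5 - 1877453 = 0 - 1877453 = -1877453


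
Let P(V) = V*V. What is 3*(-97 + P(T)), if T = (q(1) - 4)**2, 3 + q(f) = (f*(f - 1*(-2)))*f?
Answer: 477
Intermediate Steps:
q(f) = -3 + f**2*(2 + f) (q(f) = -3 + (f*(f - 1*(-2)))*f = -3 + (f*(f + 2))*f = -3 + (f*(2 + f))*f = -3 + f**2*(2 + f))
T = 16 (T = ((-3 + 1**3 + 2*1**2) - 4)**2 = ((-3 + 1 + 2*1) - 4)**2 = ((-3 + 1 + 2) - 4)**2 = (0 - 4)**2 = (-4)**2 = 16)
P(V) = V**2
3*(-97 + P(T)) = 3*(-97 + 16**2) = 3*(-97 + 256) = 3*159 = 477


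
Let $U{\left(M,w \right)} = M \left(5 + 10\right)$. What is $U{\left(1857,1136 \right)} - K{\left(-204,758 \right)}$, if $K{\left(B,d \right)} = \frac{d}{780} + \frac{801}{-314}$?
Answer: $\frac{852829171}{30615} \approx 27857.0$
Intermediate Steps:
$K{\left(B,d \right)} = - \frac{801}{314} + \frac{d}{780}$ ($K{\left(B,d \right)} = d \frac{1}{780} + 801 \left(- \frac{1}{314}\right) = \frac{d}{780} - \frac{801}{314} = - \frac{801}{314} + \frac{d}{780}$)
$U{\left(M,w \right)} = 15 M$ ($U{\left(M,w \right)} = M 15 = 15 M$)
$U{\left(1857,1136 \right)} - K{\left(-204,758 \right)} = 15 \cdot 1857 - \left(- \frac{801}{314} + \frac{1}{780} \cdot 758\right) = 27855 - \left(- \frac{801}{314} + \frac{379}{390}\right) = 27855 - - \frac{48346}{30615} = 27855 + \frac{48346}{30615} = \frac{852829171}{30615}$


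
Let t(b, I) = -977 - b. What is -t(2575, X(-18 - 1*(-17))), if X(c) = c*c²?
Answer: 3552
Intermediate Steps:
X(c) = c³
-t(2575, X(-18 - 1*(-17))) = -(-977 - 1*2575) = -(-977 - 2575) = -1*(-3552) = 3552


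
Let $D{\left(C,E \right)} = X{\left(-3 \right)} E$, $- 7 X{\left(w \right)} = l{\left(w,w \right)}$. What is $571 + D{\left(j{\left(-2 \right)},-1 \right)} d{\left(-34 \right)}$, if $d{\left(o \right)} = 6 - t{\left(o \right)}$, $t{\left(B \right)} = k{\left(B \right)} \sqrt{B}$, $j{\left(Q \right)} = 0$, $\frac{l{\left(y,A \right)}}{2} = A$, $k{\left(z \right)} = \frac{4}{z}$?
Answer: $\frac{3961}{7} - \frac{12 i \sqrt{34}}{119} \approx 565.86 - 0.588 i$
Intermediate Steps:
$l{\left(y,A \right)} = 2 A$
$X{\left(w \right)} = - \frac{2 w}{7}$
$t{\left(B \right)} = \frac{4}{\sqrt{B}}$ ($t{\left(B \right)} = \frac{4}{B} \sqrt{B} = \frac{4}{\sqrt{B}}$)
$D{\left(C,E \right)} = \frac{6 E}{7}$ ($D{\left(C,E \right)} = \left(- \frac{2}{7}\right) \left(-3\right) E = \frac{6 E}{7}$)
$d{\left(o \right)} = 6 - \frac{4}{\sqrt{o}}$
$571 + D{\left(j{\left(-2 \right)},-1 \right)} d{\left(-34 \right)} = 571 + \frac{6}{7} \left(-1\right) \left(6 - \frac{4}{i \sqrt{34}}\right) = 571 - \frac{6 \left(6 - 4 \left(- \frac{i \sqrt{34}}{34}\right)\right)}{7} = 571 - \frac{6 \left(6 + \frac{2 i \sqrt{34}}{17}\right)}{7} = 571 - \left(\frac{36}{7} + \frac{12 i \sqrt{34}}{119}\right) = \frac{3961}{7} - \frac{12 i \sqrt{34}}{119}$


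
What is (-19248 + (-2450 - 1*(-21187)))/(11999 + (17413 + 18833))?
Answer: -511/48245 ≈ -0.010592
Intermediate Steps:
(-19248 + (-2450 - 1*(-21187)))/(11999 + (17413 + 18833)) = (-19248 + (-2450 + 21187))/(11999 + 36246) = (-19248 + 18737)/48245 = -511*1/48245 = -511/48245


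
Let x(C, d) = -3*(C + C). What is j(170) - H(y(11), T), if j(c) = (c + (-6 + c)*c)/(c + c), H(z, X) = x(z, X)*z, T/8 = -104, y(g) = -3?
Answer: 273/2 ≈ 136.50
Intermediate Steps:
x(C, d) = -6*C
T = -832 (T = 8*(-104) = -832)
H(z, X) = -6*z**2 (H(z, X) = (-6*z)*z = -6*z**2)
j(c) = (c + c*(-6 + c))/(2*c) (j(c) = (c + c*(-6 + c))/((2*c)) = (c + c*(-6 + c))*(1/(2*c)) = (c + c*(-6 + c))/(2*c))
j(170) - H(y(11), T) = (-5/2 + (1/2)*170) - (-6)*(-3)**2 = (-5/2 + 85) - (-6)*9 = 165/2 - 1*(-54) = 165/2 + 54 = 273/2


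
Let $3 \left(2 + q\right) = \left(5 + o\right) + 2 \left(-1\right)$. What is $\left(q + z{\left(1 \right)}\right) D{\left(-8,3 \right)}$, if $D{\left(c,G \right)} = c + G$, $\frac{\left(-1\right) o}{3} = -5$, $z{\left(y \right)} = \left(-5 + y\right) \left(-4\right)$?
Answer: $-100$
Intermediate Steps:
$z{\left(y \right)} = 20 - 4 y$
$o = 15$ ($o = \left(-3\right) \left(-5\right) = 15$)
$D{\left(c,G \right)} = G + c$
$q = 4$ ($q = -2 + \frac{\left(5 + 15\right) + 2 \left(-1\right)}{3} = -2 + \frac{20 - 2}{3} = -2 + \frac{1}{3} \cdot 18 = -2 + 6 = 4$)
$\left(q + z{\left(1 \right)}\right) D{\left(-8,3 \right)} = \left(4 + \left(20 - 4\right)\right) \left(3 - 8\right) = \left(4 + \left(20 - 4\right)\right) \left(-5\right) = \left(4 + 16\right) \left(-5\right) = 20 \left(-5\right) = -100$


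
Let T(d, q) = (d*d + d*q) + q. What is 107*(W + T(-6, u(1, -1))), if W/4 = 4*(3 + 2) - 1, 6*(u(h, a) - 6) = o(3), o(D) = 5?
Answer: 49969/6 ≈ 8328.2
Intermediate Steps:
u(h, a) = 41/6 (u(h, a) = 6 + (⅙)*5 = 6 + ⅚ = 41/6)
T(d, q) = q + d² + d*q (T(d, q) = (d² + d*q) + q = q + d² + d*q)
W = 76 (W = 4*(4*(3 + 2) - 1) = 4*(4*5 - 1) = 4*(20 - 1) = 4*19 = 76)
107*(W + T(-6, u(1, -1))) = 107*(76 + (41/6 + (-6)² - 6*41/6)) = 107*(76 + (41/6 + 36 - 41)) = 107*(76 + 11/6) = 107*(467/6) = 49969/6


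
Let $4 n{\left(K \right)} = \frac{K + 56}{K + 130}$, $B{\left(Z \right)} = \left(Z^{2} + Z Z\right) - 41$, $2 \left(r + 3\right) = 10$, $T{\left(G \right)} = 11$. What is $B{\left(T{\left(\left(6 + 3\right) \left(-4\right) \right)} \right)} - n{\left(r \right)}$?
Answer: $\frac{53035}{264} \approx 200.89$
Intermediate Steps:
$r = 2$ ($r = -3 + \frac{1}{2} \cdot 10 = -3 + 5 = 2$)
$B{\left(Z \right)} = -41 + 2 Z^{2}$ ($B{\left(Z \right)} = \left(Z^{2} + Z^{2}\right) - 41 = 2 Z^{2} - 41 = -41 + 2 Z^{2}$)
$n{\left(K \right)} = \frac{56 + K}{4 \left(130 + K\right)}$ ($n{\left(K \right)} = \frac{\left(K + 56\right) \frac{1}{K + 130}}{4} = \frac{\left(56 + K\right) \frac{1}{130 + K}}{4} = \frac{\frac{1}{130 + K} \left(56 + K\right)}{4} = \frac{56 + K}{4 \left(130 + K\right)}$)
$B{\left(T{\left(\left(6 + 3\right) \left(-4\right) \right)} \right)} - n{\left(r \right)} = \left(-41 + 2 \cdot 11^{2}\right) - \frac{56 + 2}{4 \left(130 + 2\right)} = \left(-41 + 2 \cdot 121\right) - \frac{1}{4} \cdot \frac{1}{132} \cdot 58 = \left(-41 + 242\right) - \frac{1}{4} \cdot \frac{1}{132} \cdot 58 = 201 - \frac{29}{264} = \frac{53035}{264}$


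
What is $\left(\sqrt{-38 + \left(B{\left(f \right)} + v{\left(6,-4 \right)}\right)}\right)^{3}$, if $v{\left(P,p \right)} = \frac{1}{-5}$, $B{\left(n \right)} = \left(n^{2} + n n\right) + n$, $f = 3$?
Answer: $- \frac{86 i \sqrt{430}}{25} \approx - 71.333 i$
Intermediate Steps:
$B{\left(n \right)} = n + 2 n^{2}$ ($B{\left(n \right)} = \left(n^{2} + n^{2}\right) + n = 2 n^{2} + n = n + 2 n^{2}$)
$v{\left(P,p \right)} = - \frac{1}{5}$
$\left(\sqrt{-38 + \left(B{\left(f \right)} + v{\left(6,-4 \right)}\right)}\right)^{3} = \left(\sqrt{-38 - \left(\frac{1}{5} - 3 \left(1 + 2 \cdot 3\right)\right)}\right)^{3} = \left(\sqrt{-38 - \left(\frac{1}{5} - 3 \left(1 + 6\right)\right)}\right)^{3} = \left(\sqrt{-38 + \left(3 \cdot 7 - \frac{1}{5}\right)}\right)^{3} = \left(\sqrt{-38 + \left(21 - \frac{1}{5}\right)}\right)^{3} = \left(\sqrt{-38 + \frac{104}{5}}\right)^{3} = \left(\sqrt{- \frac{86}{5}}\right)^{3} = \left(\frac{i \sqrt{430}}{5}\right)^{3} = - \frac{86 i \sqrt{430}}{25}$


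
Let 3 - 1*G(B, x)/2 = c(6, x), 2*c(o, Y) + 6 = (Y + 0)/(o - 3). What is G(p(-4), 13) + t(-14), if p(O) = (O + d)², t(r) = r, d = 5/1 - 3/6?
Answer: -19/3 ≈ -6.3333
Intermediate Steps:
c(o, Y) = -3 + Y/(2*(-3 + o)) (c(o, Y) = -3 + ((Y + 0)/(o - 3))/2 = -3 + (Y/(-3 + o))/2 = -3 + Y/(2*(-3 + o)))
d = 9/2 (d = 5*1 - 3*⅙ = 5 - ½ = 9/2 ≈ 4.5000)
p(O) = (9/2 + O)² (p(O) = (O + 9/2)² = (9/2 + O)²)
G(B, x) = 12 - x/3 (G(B, x) = 6 - (18 + x - 6*6)/(-3 + 6) = 6 - (18 + x - 36)/3 = 6 - (-18 + x)/3 = 6 - 2*(-3 + x/6) = 6 + (6 - x/3) = 12 - x/3)
G(p(-4), 13) + t(-14) = (12 - ⅓*13) - 14 = (12 - 13/3) - 14 = 23/3 - 14 = -19/3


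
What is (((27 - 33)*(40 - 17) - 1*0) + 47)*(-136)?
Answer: 12376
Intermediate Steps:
(((27 - 33)*(40 - 17) - 1*0) + 47)*(-136) = ((-6*23 + 0) + 47)*(-136) = ((-138 + 0) + 47)*(-136) = (-138 + 47)*(-136) = -91*(-136) = 12376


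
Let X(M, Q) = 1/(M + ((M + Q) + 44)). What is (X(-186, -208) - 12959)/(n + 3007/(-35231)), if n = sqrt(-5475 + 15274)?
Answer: -147171845634485/1303845585680208 - 1724313699218005*sqrt(9799)/1303845585680208 ≈ -131.03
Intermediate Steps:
n = sqrt(9799) ≈ 98.990
X(M, Q) = 1/(44 + Q + 2*M) (X(M, Q) = 1/(M + (44 + M + Q)) = 1/(44 + Q + 2*M))
(X(-186, -208) - 12959)/(n + 3007/(-35231)) = (1/(44 - 208 + 2*(-186)) - 12959)/(sqrt(9799) + 3007/(-35231)) = (1/(44 - 208 - 372) - 12959)/(sqrt(9799) + 3007*(-1/35231)) = (1/(-536) - 12959)/(sqrt(9799) - 3007/35231) = (-1/536 - 12959)/(-3007/35231 + sqrt(9799)) = -6946025/(536*(-3007/35231 + sqrt(9799)))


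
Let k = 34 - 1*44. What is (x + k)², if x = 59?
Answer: 2401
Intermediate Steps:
k = -10 (k = 34 - 44 = -10)
(x + k)² = (59 - 10)² = 49² = 2401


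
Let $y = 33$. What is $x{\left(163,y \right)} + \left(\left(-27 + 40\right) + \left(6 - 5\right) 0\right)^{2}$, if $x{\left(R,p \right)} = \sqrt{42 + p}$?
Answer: $169 + 5 \sqrt{3} \approx 177.66$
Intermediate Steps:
$x{\left(163,y \right)} + \left(\left(-27 + 40\right) + \left(6 - 5\right) 0\right)^{2} = \sqrt{42 + 33} + \left(\left(-27 + 40\right) + \left(6 - 5\right) 0\right)^{2} = \sqrt{75} + \left(13 + 1 \cdot 0\right)^{2} = 5 \sqrt{3} + \left(13 + 0\right)^{2} = 5 \sqrt{3} + 13^{2} = 5 \sqrt{3} + 169 = 169 + 5 \sqrt{3}$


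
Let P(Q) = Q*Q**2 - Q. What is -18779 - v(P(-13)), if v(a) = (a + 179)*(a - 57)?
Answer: -4511984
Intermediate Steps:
P(Q) = Q**3 - Q
v(a) = (-57 + a)*(179 + a) (v(a) = (179 + a)*(-57 + a) = (-57 + a)*(179 + a))
-18779 - v(P(-13)) = -18779 - (-10203 + ((-13)**3 - 1*(-13))**2 + 122*((-13)**3 - 1*(-13))) = -18779 - (-10203 + (-2197 + 13)**2 + 122*(-2197 + 13)) = -18779 - (-10203 + (-2184)**2 + 122*(-2184)) = -18779 - (-10203 + 4769856 - 266448) = -18779 - 1*4493205 = -18779 - 4493205 = -4511984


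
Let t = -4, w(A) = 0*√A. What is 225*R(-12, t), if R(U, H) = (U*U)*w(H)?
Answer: 0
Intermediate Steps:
w(A) = 0
R(U, H) = 0 (R(U, H) = (U*U)*0 = U²*0 = 0)
225*R(-12, t) = 225*0 = 0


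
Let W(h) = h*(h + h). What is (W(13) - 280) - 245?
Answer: -187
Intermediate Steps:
W(h) = 2*h² (W(h) = h*(2*h) = 2*h²)
(W(13) - 280) - 245 = (2*13² - 280) - 245 = (2*169 - 280) - 245 = (338 - 280) - 245 = 58 - 245 = -187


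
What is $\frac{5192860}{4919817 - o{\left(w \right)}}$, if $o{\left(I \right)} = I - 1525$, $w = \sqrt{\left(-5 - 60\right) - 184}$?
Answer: $\frac{25555840018120}{24219607081213} + \frac{5192860 i \sqrt{249}}{24219607081213} \approx 1.0552 + 3.3833 \cdot 10^{-6} i$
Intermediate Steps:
$w = i \sqrt{249}$ ($w = \sqrt{\left(-5 - 60\right) - 184} = \sqrt{-65 - 184} = \sqrt{-249} = i \sqrt{249} \approx 15.78 i$)
$o{\left(I \right)} = -1525 + I$
$\frac{5192860}{4919817 - o{\left(w \right)}} = \frac{5192860}{4919817 - \left(-1525 + i \sqrt{249}\right)} = \frac{5192860}{4919817 + \left(1525 - i \sqrt{249}\right)} = \frac{5192860}{4921342 - i \sqrt{249}}$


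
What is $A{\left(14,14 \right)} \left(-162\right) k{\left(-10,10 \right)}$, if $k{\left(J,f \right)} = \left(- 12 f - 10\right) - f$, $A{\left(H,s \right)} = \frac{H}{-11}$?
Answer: $- \frac{317520}{11} \approx -28865.0$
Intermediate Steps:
$A{\left(H,s \right)} = - \frac{H}{11}$ ($A{\left(H,s \right)} = H \left(- \frac{1}{11}\right) = - \frac{H}{11}$)
$k{\left(J,f \right)} = -10 - 13 f$ ($k{\left(J,f \right)} = \left(-10 - 12 f\right) - f = -10 - 13 f$)
$A{\left(14,14 \right)} \left(-162\right) k{\left(-10,10 \right)} = \left(- \frac{1}{11}\right) 14 \left(-162\right) \left(-10 - 130\right) = \left(- \frac{14}{11}\right) \left(-162\right) \left(-10 - 130\right) = \frac{2268}{11} \left(-140\right) = - \frac{317520}{11}$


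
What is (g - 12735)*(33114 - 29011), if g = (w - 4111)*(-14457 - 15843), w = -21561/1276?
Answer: 14880818144130/29 ≈ 5.1313e+11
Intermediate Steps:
w = -21561/1276 (w = -21561*1/1276 = -21561/1276 ≈ -16.897)
g = 39899017275/319 (g = (-21561/1276 - 4111)*(-14457 - 15843) = -5267197/1276*(-30300) = 39899017275/319 ≈ 1.2508e+8)
(g - 12735)*(33114 - 29011) = (39899017275/319 - 12735)*(33114 - 29011) = (39894954810/319)*4103 = 14880818144130/29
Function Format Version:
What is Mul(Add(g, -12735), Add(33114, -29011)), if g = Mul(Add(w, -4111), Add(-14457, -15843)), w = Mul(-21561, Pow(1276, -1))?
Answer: Rational(14880818144130, 29) ≈ 5.1313e+11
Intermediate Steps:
w = Rational(-21561, 1276) (w = Mul(-21561, Rational(1, 1276)) = Rational(-21561, 1276) ≈ -16.897)
g = Rational(39899017275, 319) (g = Mul(Add(Rational(-21561, 1276), -4111), Add(-14457, -15843)) = Mul(Rational(-5267197, 1276), -30300) = Rational(39899017275, 319) ≈ 1.2508e+8)
Mul(Add(g, -12735), Add(33114, -29011)) = Mul(Add(Rational(39899017275, 319), -12735), Add(33114, -29011)) = Mul(Rational(39894954810, 319), 4103) = Rational(14880818144130, 29)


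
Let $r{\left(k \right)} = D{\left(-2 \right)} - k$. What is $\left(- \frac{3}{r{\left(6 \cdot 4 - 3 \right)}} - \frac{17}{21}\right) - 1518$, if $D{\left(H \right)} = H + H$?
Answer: $- \frac{797312}{525} \approx -1518.7$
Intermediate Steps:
$D{\left(H \right)} = 2 H$
$r{\left(k \right)} = -4 - k$ ($r{\left(k \right)} = 2 \left(-2\right) - k = -4 - k$)
$\left(- \frac{3}{r{\left(6 \cdot 4 - 3 \right)}} - \frac{17}{21}\right) - 1518 = \left(- \frac{3}{-4 - \left(6 \cdot 4 - 3\right)} - \frac{17}{21}\right) - 1518 = \left(- \frac{3}{-4 - \left(24 - 3\right)} - \frac{17}{21}\right) - 1518 = \left(- \frac{3}{-4 - 21} - \frac{17}{21}\right) - 1518 = \left(- \frac{3}{-25} - \frac{17}{21}\right) - 1518 = \left(\left(-3\right) \left(- \frac{1}{25}\right) - \frac{17}{21}\right) - 1518 = \left(\frac{3}{25} - \frac{17}{21}\right) - 1518 = - \frac{362}{525} - 1518 = - \frac{797312}{525}$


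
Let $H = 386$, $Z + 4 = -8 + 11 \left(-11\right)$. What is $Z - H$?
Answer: $-519$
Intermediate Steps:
$Z = -133$ ($Z = -4 + \left(-8 + 11 \left(-11\right)\right) = -4 - 129 = -133$)
$Z - H = -133 - 386 = -519$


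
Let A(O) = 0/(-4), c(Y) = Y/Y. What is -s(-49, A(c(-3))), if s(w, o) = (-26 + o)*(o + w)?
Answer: -1274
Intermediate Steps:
c(Y) = 1
A(O) = 0 (A(O) = 0*(-¼) = 0)
-s(-49, A(c(-3))) = -(0² - 26*0 - 26*(-49) + 0*(-49)) = -(0 + 0 + 1274 + 0) = -1*1274 = -1274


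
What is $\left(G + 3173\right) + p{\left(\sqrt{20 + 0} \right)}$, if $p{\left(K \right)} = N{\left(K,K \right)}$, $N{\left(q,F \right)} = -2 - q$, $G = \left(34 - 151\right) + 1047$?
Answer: $4101 - 2 \sqrt{5} \approx 4096.5$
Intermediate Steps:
$G = 930$ ($G = -117 + 1047 = 930$)
$p{\left(K \right)} = -2 - K$
$\left(G + 3173\right) + p{\left(\sqrt{20 + 0} \right)} = \left(930 + 3173\right) - \left(2 + \sqrt{20 + 0}\right) = 4103 - \left(2 + \sqrt{20}\right) = 4103 - \left(2 + 2 \sqrt{5}\right) = 4101 - 2 \sqrt{5}$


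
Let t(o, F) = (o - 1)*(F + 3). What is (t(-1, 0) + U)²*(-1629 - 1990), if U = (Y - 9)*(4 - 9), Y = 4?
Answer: -1306459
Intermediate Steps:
t(o, F) = (-1 + o)*(3 + F)
U = 25 (U = (4 - 9)*(4 - 9) = -5*(-5) = 25)
(t(-1, 0) + U)²*(-1629 - 1990) = ((-3 - 1*0 + 3*(-1) + 0*(-1)) + 25)²*(-1629 - 1990) = ((-3 + 0 - 3 + 0) + 25)²*(-3619) = (-6 + 25)²*(-3619) = 19²*(-3619) = 361*(-3619) = -1306459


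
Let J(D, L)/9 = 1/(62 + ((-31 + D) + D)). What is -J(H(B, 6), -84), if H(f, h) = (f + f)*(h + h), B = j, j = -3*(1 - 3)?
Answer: -9/319 ≈ -0.028213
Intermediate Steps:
j = 6 (j = -3*(-2) = 6)
B = 6
H(f, h) = 4*f*h (H(f, h) = (2*f)*(2*h) = 4*f*h)
J(D, L) = 9/(31 + 2*D) (J(D, L) = 9/(62 + ((-31 + D) + D)) = 9/(62 + (-31 + 2*D)) = 9/(31 + 2*D))
-J(H(B, 6), -84) = -9/(31 + 2*(4*6*6)) = -9/(31 + 2*144) = -9/(31 + 288) = -9/319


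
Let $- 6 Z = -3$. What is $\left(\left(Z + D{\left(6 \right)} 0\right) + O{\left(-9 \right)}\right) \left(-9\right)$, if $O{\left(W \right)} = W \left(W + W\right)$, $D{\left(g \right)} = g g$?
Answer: $- \frac{2925}{2} \approx -1462.5$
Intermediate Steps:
$Z = \frac{1}{2}$ ($Z = \left(- \frac{1}{6}\right) \left(-3\right) = \frac{1}{2} \approx 0.5$)
$D{\left(g \right)} = g^{2}$
$O{\left(W \right)} = 2 W^{2}$ ($O{\left(W \right)} = W 2 W = 2 W^{2}$)
$\left(\left(Z + D{\left(6 \right)} 0\right) + O{\left(-9 \right)}\right) \left(-9\right) = \left(\left(\frac{1}{2} + 6^{2} \cdot 0\right) + 2 \left(-9\right)^{2}\right) \left(-9\right) = \left(\left(\frac{1}{2} + 36 \cdot 0\right) + 2 \cdot 81\right) \left(-9\right) = \left(\left(\frac{1}{2} + 0\right) + 162\right) \left(-9\right) = \left(\frac{1}{2} + 162\right) \left(-9\right) = \frac{325}{2} \left(-9\right) = - \frac{2925}{2}$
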